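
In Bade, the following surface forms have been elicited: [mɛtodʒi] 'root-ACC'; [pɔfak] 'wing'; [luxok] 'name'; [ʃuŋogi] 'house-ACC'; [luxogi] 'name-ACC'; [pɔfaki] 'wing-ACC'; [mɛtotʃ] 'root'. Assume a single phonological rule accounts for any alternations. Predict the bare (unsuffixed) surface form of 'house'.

The stem for 'name' ends in [k] in [luxok] but [g] in [luxogi].
The stem 'wing' ([pɔfak], [pɔfaki]) shows [k] unchanged in both environments, so [k] cannot be basic with [g] derived before the ACC suffix.
The underlying segment must be /g/; voiced obstruents become voiceless word-finally, yielding [k] there.
From [ʃuŋogi] the stem 'house' is /ʃuŋog/; word-finally this yields [ʃuŋok].

[ʃuŋok]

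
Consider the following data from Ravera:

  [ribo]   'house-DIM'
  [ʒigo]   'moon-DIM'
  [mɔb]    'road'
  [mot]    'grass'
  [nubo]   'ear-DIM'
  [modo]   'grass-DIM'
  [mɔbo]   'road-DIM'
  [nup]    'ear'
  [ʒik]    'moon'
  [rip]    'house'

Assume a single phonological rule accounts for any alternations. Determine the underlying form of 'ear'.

The stem for 'ear' ends in [p] in [nup] but [b] in [nubo].
If /b/ were underlying and a rule turned it into [p] in isolation, 'road' would also alternate; but it has [b] in both [mɔb] and [mɔbo].
Therefore /p/ is basic and [b] is derived by intervocalic voicing (voiceless stops become voiced between vowels).

/nup/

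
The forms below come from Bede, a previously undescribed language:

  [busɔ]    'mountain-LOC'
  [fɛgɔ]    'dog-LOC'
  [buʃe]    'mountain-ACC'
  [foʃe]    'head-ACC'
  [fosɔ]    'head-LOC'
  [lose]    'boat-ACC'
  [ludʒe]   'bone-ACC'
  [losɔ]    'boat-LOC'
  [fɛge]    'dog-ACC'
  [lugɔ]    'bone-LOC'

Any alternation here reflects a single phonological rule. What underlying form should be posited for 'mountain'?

The stem for 'mountain' ends in [s] in [busɔ] but [ʃ] in [buʃe].
The stem 'boat' ([losɔ], [lose]) shows [s] unchanged in both environments, so [s] cannot be basic with [ʃ] derived before the ACC suffix.
So /ʃ/ is underlying, and a rule of depalatalization — palato-alveolar /dʒ/ and /ʃ/ become [g] and [s] when no front vowel follows — gives [s].

/buʃ/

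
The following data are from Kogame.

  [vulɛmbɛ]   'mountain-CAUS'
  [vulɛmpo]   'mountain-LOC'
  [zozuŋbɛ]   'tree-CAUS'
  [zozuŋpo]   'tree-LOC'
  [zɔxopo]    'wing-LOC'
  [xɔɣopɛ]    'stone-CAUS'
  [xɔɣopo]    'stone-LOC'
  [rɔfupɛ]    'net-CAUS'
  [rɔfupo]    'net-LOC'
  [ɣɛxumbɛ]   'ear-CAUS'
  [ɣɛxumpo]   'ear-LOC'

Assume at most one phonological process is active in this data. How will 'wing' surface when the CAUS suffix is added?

[zɔxopɛ]

The CAUS morpheme has two allomorphs, [-bɛ] and [-pɛ].
The LOC suffix, which begins with [p], is invariant after every stem; so [p] is not altered by any rule here.
So the underlying form is /-bɛ/, and voiced stops become voiceless after a vowel.
After 'wing', which ends in a vowel, the suffix surfaces as [-pɛ], giving [zɔxopɛ].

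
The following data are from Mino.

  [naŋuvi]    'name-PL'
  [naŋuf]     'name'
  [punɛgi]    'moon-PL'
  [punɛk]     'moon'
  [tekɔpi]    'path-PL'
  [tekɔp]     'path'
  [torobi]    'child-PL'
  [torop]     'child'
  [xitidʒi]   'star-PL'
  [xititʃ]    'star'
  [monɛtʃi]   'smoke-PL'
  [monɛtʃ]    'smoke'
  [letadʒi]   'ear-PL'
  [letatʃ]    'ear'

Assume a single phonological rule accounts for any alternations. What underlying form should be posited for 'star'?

The stem for 'star' ends in [dʒ] in [xitidʒi] but [tʃ] in [xititʃ].
The stem 'smoke' ([monɛtʃi], [monɛtʃ]) shows [tʃ] unchanged in both environments, so [tʃ] cannot be basic with [dʒ] derived before the PL suffix.
The underlying segment must be /dʒ/; voiced obstruents become voiceless word-finally, yielding [tʃ] there.

/xitidʒ/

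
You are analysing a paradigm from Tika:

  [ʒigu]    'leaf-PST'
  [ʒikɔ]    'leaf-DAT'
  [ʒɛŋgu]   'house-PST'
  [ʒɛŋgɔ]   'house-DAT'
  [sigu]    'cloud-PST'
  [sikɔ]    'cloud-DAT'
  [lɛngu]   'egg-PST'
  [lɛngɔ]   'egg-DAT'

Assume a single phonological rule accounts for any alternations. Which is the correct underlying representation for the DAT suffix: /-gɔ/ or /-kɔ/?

The DAT suffix surfaces as [-gɔ] and [-kɔ], depending on the final segment of the stem.
The PST suffix, which begins with [g], is invariant after every stem; so [g] is not altered by any rule here.
The DAT suffix is therefore /-kɔ/ underlyingly, with post-nasal voicing: voiceless stops become voiced after a nasal.

/-kɔ/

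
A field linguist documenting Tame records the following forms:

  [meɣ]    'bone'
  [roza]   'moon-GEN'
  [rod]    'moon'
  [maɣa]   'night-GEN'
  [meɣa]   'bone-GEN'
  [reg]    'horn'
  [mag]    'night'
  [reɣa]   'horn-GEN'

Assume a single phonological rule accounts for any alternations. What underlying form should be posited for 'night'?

/mag/

The stem for 'night' ends in [ɣ] in [maɣa] but [g] in [mag].
If /ɣ/ were underlying and a rule turned it into [g] in isolation, 'bone' would also alternate; but it has [ɣ] in both [meɣa] and [meɣ].
Therefore /g/ is basic and [ɣ] is derived by intervocalic spirantization (voiced stops become fricatives between vowels).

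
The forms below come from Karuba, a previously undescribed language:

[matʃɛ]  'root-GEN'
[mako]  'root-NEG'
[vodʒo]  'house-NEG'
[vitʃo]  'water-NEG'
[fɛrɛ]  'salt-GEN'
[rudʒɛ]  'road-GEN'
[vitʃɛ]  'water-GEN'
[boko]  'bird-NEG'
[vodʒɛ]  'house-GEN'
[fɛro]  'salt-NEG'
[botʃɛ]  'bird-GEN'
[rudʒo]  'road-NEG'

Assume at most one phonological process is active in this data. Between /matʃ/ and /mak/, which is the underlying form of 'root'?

/mak/

'root' shows [tʃ] ~ [k] at the end of the stem ([matʃɛ] vs [mako]).
But 'water' keeps [tʃ] in both environments ([vitʃɛ], [vitʃo]), so there is no rule changing /tʃ/ to [k] before the NEG suffix.
The underlying segment must be /k/; /k/ becomes palato-alveolar [tʃ] before a front vowel, yielding [tʃ] there.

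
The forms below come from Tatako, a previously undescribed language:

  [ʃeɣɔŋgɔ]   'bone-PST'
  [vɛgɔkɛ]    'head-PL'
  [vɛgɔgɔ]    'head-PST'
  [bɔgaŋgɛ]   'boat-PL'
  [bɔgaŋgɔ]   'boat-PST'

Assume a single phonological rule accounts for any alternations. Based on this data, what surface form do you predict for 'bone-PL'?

The PL morpheme has two allomorphs, [-gɛ] and [-kɛ].
By contrast the PST suffix keeps its initial [g] throughout — that segment must be underlying.
The PL suffix is therefore /-kɛ/ underlyingly, with post-nasal voicing: voiceless stops become voiced after a nasal.
After 'bone', which ends in a nasal, the suffix surfaces as [-gɛ], giving [ʃeɣɔŋgɛ].

[ʃeɣɔŋgɛ]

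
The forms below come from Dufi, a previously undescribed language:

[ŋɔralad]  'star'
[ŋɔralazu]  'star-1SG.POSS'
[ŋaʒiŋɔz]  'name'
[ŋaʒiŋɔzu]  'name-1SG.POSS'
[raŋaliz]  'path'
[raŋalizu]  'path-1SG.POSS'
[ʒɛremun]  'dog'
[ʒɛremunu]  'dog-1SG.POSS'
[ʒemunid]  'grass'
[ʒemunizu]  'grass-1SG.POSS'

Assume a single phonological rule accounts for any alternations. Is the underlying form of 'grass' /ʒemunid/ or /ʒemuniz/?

The root 'grass' surfaces as [ʒemunid] and [ʒemunizu], with a stem-final [d] ~ [z] alternation.
But 'name' keeps [z] in both environments ([ŋaʒiŋɔz], [ŋaʒiŋɔzu]), so there is no rule changing /z/ to [d] in isolation.
So /d/ is underlying, and a rule of intervocalic spirantization — voiced stops become fricatives between vowels — gives [z].

/ʒemunid/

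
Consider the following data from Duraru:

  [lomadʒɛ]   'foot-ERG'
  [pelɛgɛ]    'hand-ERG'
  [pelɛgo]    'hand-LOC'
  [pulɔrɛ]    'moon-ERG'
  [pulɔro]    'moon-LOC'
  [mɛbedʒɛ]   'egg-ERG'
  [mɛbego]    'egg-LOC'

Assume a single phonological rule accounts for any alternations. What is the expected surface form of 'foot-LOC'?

[lomago]

The stem for 'egg' ends in [dʒ] in [mɛbedʒɛ] but [g] in [mɛbego].
But 'hand' keeps [g] in both environments ([pelɛgɛ], [pelɛgo]), so there is no rule changing /g/ to [dʒ] before the ERG suffix.
The alternation reflects depalatalization: palato-alveolar /dʒ/ becomes [g] when no front vowel follows. /dʒ/ is underlying.
From [lomadʒɛ] the stem 'foot' is /lomadʒ/; when no front vowel follows this yields [lomago].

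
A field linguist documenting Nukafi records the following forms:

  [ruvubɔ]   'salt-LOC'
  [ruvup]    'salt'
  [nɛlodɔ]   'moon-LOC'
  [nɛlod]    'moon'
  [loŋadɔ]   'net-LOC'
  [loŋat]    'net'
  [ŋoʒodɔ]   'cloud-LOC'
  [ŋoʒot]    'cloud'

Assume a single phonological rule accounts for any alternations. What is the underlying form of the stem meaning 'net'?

/loŋat/

The stem for 'net' ends in [d] in [loŋadɔ] but [t] in [loŋat].
If /d/ were underlying and a rule turned it into [t] in isolation, 'moon' would also alternate; but it has [d] in both [nɛlodɔ] and [nɛlod].
The underlying segment must be /t/; voiceless stops become voiced between vowels, yielding [d] there.
So 'net' = /loŋat/.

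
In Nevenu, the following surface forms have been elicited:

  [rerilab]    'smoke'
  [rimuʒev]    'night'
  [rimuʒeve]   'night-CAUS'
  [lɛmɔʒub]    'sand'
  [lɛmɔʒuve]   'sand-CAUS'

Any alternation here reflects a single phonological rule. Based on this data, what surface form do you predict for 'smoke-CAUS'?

[rerilave]

'sand' shows [b] ~ [v] at the end of the stem ([lɛmɔʒub] vs [lɛmɔʒuve]).
If /v/ were underlying and a rule turned it into [b] in isolation, 'night' would also alternate; but it has [v] in both [rimuʒev] and [rimuʒeve].
So /b/ is underlying, and a rule of intervocalic spirantization — voiced stops become fricatives between vowels — gives [v].
The one attested form of 'smoke', [rerilab], shows underlying /rerilab/. Applying the same rule between vowels gives [rerilave].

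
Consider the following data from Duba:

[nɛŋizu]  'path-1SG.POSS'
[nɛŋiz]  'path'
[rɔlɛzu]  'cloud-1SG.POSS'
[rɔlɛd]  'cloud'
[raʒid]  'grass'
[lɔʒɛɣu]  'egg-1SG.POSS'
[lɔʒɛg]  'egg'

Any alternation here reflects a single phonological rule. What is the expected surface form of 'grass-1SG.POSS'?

The root 'cloud' surfaces as [rɔlɛzu] and [rɔlɛd], with a stem-final [z] ~ [d] alternation.
If /z/ were underlying and a rule turned it into [d] in isolation, 'path' would also alternate; but it has [z] in both [nɛŋizu] and [nɛŋiz].
The alternation reflects intervocalic spirantization: voiced stops become fricatives between vowels. /d/ is underlying.
From [raʒid] the stem 'grass' is /raʒid/; between vowels this yields [raʒizu].

[raʒizu]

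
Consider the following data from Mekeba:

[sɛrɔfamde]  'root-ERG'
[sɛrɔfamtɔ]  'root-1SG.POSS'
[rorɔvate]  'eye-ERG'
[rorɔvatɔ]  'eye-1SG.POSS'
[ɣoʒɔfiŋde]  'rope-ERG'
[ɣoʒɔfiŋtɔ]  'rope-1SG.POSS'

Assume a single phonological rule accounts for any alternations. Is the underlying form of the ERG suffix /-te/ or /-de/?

The ERG morpheme has two allomorphs, [-de] and [-te].
By contrast the 1SG.POSS suffix keeps its initial [t] throughout — that segment must be underlying.
The ERG suffix is therefore /-de/ underlyingly, with post-vocalic devoicing: voiced stops become voiceless after a vowel.

/-de/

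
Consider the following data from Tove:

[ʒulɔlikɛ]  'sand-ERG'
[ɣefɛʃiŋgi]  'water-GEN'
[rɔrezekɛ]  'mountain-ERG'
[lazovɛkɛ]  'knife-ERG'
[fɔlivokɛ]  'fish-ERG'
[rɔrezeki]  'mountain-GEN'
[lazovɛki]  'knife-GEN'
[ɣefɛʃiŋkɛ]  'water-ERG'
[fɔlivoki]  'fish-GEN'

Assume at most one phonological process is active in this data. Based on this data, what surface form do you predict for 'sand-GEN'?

[ʒulɔliki]

The GEN suffix surfaces as [-gi] and [-ki], depending on the final segment of the stem.
By contrast the ERG suffix keeps its initial [k] throughout — that segment must be underlying.
So the underlying form is /-gi/, and voiced stops become voiceless after a vowel.
After 'sand', which ends in a vowel, the suffix surfaces as [-ki], giving [ʒulɔliki].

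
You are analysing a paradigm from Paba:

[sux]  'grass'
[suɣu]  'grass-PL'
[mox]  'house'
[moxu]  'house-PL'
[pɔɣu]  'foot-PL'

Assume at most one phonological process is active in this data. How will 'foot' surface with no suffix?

[pɔx]

The root 'grass' surfaces as [sux] and [suɣu], with a stem-final [x] ~ [ɣ] alternation.
The stem 'house' ([mox], [moxu]) shows [x] unchanged in both environments, so [x] cannot be basic with [ɣ] derived before the PL suffix.
The alternation reflects word-final obstruent devoicing: voiced obstruents become voiceless word-finally. /ɣ/ is underlying.
The one attested form of 'foot', [pɔɣu], shows underlying /pɔɣ/. Applying the same rule word-finally gives [pɔx].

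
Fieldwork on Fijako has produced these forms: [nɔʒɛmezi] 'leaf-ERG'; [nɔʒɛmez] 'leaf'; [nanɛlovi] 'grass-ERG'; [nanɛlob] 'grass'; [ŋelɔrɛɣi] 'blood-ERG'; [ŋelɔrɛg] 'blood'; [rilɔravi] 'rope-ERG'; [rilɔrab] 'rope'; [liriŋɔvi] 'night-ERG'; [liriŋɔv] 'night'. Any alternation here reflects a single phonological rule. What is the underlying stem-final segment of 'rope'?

'rope' shows [v] ~ [b] at the end of the stem ([rilɔravi] vs [rilɔrab]).
But 'night' keeps [v] in both environments ([liriŋɔvi], [liriŋɔv]), so there is no rule changing /v/ to [b] in isolation.
The alternation reflects intervocalic spirantization: voiced stops become fricatives between vowels. /b/ is underlying.

/b/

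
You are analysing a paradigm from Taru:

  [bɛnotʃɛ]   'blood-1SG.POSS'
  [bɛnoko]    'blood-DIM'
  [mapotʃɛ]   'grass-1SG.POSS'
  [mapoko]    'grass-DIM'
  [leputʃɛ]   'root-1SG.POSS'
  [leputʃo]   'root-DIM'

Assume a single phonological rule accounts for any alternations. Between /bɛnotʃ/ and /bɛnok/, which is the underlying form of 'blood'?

The stem for 'blood' ends in [tʃ] in [bɛnotʃɛ] but [k] in [bɛnoko].
The stem 'root' ([leputʃɛ], [leputʃo]) shows [tʃ] unchanged in both environments, so [tʃ] cannot be basic with [k] derived before the DIM suffix.
The alternation reflects palatalization before a front vowel: /k/ becomes palato-alveolar [tʃ] before a front vowel. /k/ is underlying.

/bɛnok/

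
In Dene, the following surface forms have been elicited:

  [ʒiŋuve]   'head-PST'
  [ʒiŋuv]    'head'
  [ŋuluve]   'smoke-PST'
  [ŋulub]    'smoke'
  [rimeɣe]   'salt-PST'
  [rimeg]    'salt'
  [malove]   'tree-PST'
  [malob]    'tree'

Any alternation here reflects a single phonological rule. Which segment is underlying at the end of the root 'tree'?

The root 'tree' surfaces as [malove] and [malob], with a stem-final [v] ~ [b] alternation.
The stem 'head' ([ʒiŋuve], [ʒiŋuv]) shows [v] unchanged in both environments, so [v] cannot be basic with [b] derived in isolation.
The underlying segment must be /b/; voiced stops become fricatives between vowels, yielding [v] there.

/b/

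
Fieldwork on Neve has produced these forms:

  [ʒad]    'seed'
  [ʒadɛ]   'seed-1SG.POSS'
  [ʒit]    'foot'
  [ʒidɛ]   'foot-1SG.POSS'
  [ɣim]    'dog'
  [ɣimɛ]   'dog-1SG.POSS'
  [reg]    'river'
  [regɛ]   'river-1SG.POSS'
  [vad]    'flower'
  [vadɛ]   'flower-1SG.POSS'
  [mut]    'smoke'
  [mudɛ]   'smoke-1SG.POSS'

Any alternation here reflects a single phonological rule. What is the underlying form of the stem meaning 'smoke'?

The stem for 'smoke' ends in [t] in [mut] but [d] in [mudɛ].
Compare 'flower', with invariant [d] in [vad] and [vadɛ]: an analysis with underlying /d/ and a rule producing [t] in isolation would wrongly predict alternation here too.
Therefore /t/ is basic and [d] is derived by intervocalic voicing (voiceless stops become voiced between vowels).
So 'smoke' = /mut/.

/mut/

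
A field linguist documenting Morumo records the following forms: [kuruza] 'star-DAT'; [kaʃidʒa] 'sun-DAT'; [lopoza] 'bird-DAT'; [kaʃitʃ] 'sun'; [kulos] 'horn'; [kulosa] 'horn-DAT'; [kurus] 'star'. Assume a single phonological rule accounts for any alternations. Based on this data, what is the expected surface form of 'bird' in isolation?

'star' shows [z] ~ [s] at the end of the stem ([kuruza] vs [kurus]).
The stem 'horn' ([kulosa], [kulos]) shows [s] unchanged in both environments, so [s] cannot be basic with [z] derived before the DAT suffix.
Therefore /z/ is basic and [s] is derived by word-final obstruent devoicing (voiced obstruents become voiceless word-finally).
The one attested form of 'bird', [lopoza], shows underlying /lopoz/. Applying the same rule word-finally gives [lopos].

[lopos]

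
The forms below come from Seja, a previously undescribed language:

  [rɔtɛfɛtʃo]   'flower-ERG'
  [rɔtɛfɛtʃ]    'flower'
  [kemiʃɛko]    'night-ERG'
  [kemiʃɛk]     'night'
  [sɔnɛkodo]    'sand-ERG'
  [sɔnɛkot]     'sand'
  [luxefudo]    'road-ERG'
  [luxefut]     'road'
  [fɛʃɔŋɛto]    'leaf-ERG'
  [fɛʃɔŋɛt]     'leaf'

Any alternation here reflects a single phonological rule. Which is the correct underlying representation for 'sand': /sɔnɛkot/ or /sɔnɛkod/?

/sɔnɛkod/

The root 'sand' surfaces as [sɔnɛkodo] and [sɔnɛkot], with a stem-final [d] ~ [t] alternation.
Compare 'leaf', with invariant [t] in [fɛʃɔŋɛto] and [fɛʃɔŋɛt]: an analysis with underlying /t/ and a rule producing [d] before the ERG suffix would wrongly predict alternation here too.
Therefore /d/ is basic and [t] is derived by word-final obstruent devoicing (voiced obstruents become voiceless word-finally).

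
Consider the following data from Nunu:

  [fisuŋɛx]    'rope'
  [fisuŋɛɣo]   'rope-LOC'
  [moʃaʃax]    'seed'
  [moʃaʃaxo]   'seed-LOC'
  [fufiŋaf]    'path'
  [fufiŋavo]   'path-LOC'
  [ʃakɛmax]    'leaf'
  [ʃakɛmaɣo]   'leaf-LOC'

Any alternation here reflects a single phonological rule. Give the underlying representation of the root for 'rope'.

'rope' shows [x] ~ [ɣ] at the end of the stem ([fisuŋɛx] vs [fisuŋɛɣo]).
But 'seed' keeps [x] in both environments ([moʃaʃax], [moʃaʃaxo]), so there is no rule changing /x/ to [ɣ] before the LOC suffix.
The underlying segment must be /ɣ/; voiced obstruents become voiceless word-finally, yielding [x] there.

/fisuŋɛɣ/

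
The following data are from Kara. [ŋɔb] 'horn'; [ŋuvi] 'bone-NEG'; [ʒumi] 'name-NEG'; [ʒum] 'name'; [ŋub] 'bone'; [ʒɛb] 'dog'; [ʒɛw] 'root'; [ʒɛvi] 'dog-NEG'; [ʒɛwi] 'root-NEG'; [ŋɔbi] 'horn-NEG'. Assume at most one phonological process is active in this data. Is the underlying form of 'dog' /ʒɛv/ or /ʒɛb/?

/ʒɛv/

'dog' shows [v] ~ [b] at the end of the stem ([ʒɛvi] vs [ʒɛb]).
But 'horn' keeps [b] in both environments ([ŋɔbi], [ŋɔb]), so there is no rule changing /b/ to [v] before the NEG suffix.
Therefore /v/ is basic and [b] is derived by word-final hardening (voiced fricatives become stops word-finally).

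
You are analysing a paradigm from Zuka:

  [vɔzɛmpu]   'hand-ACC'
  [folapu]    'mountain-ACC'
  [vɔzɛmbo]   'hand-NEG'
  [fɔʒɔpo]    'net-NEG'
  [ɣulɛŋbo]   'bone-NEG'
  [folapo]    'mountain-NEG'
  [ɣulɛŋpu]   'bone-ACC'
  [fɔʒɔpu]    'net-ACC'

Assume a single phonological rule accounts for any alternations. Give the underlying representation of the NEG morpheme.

/-bo/

The NEG suffix surfaces as [-bo] and [-po], depending on the final segment of the stem.
By contrast the ACC suffix keeps its initial [p] throughout — that segment must be underlying.
The NEG suffix is therefore /-bo/ underlyingly, with post-vocalic devoicing: voiced stops become voiceless after a vowel.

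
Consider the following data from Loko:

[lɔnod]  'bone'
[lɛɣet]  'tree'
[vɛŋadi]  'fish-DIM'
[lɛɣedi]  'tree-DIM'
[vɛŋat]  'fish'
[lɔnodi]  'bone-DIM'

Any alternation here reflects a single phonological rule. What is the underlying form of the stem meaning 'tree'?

/lɛɣet/

The root 'tree' surfaces as [lɛɣedi] and [lɛɣet], with a stem-final [d] ~ [t] alternation.
Compare 'bone', with invariant [d] in [lɔnodi] and [lɔnod]: an analysis with underlying /d/ and a rule producing [t] in isolation would wrongly predict alternation here too.
So /t/ is underlying, and a rule of intervocalic voicing — voiceless stops become voiced between vowels — gives [d].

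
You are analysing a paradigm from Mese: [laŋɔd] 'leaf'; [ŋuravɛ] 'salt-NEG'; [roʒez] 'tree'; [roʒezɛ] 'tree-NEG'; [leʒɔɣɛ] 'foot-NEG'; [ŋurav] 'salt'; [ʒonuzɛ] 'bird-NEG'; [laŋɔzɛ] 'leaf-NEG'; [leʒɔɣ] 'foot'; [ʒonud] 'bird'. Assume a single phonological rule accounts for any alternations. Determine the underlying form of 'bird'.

In [ʒonud] and [ʒonuzɛ] the final segment of 'bird' alternates: [d] ~ [z].
Compare 'tree', with invariant [z] in [roʒez] and [roʒezɛ]: an analysis with underlying /z/ and a rule producing [d] in isolation would wrongly predict alternation here too.
The underlying segment must be /d/; voiced stops become fricatives between vowels, yielding [z] there.
Hence 'bird' is /ʒonud/ underlyingly.

/ʒonud/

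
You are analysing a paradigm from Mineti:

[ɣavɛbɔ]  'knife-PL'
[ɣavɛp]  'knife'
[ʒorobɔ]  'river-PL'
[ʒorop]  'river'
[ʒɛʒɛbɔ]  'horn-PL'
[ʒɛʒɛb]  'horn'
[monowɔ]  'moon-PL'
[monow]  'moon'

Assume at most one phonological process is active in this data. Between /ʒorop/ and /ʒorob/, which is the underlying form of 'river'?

/ʒorop/

In [ʒorobɔ] and [ʒorop] the final segment of 'river' alternates: [b] ~ [p].
If /b/ were underlying and a rule turned it into [p] in isolation, 'horn' would also alternate; but it has [b] in both [ʒɛʒɛbɔ] and [ʒɛʒɛb].
So /p/ is underlying, and a rule of intervocalic voicing — voiceless stops become voiced between vowels — gives [b].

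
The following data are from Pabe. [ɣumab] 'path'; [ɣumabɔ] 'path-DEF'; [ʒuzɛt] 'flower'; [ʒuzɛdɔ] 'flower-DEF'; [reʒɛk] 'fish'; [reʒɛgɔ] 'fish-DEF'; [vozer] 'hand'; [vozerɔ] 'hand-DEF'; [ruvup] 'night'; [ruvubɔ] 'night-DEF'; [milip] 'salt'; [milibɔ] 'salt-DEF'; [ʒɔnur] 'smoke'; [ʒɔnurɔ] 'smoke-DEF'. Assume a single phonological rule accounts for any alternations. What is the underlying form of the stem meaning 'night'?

'night' shows [p] ~ [b] at the end of the stem ([ruvup] vs [ruvubɔ]).
The stem 'path' ([ɣumab], [ɣumabɔ]) shows [b] unchanged in both environments, so [b] cannot be basic with [p] derived in isolation.
The underlying segment must be /p/; voiceless stops become voiced between vowels, yielding [b] there.

/ruvup/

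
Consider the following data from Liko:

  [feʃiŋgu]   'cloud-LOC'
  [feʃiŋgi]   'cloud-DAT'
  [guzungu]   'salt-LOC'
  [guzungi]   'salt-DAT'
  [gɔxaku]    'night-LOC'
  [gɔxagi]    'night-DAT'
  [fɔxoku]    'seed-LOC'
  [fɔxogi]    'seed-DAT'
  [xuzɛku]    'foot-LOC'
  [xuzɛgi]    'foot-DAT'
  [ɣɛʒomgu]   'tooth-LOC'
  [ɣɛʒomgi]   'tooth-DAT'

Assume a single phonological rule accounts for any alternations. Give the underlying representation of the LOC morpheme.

The LOC morpheme has two allomorphs, [-gu] and [-ku].
By contrast the DAT suffix keeps its initial [g] throughout — that segment must be underlying.
The LOC suffix is therefore /-ku/ underlyingly, with post-nasal voicing: voiceless stops become voiced after a nasal.

/-ku/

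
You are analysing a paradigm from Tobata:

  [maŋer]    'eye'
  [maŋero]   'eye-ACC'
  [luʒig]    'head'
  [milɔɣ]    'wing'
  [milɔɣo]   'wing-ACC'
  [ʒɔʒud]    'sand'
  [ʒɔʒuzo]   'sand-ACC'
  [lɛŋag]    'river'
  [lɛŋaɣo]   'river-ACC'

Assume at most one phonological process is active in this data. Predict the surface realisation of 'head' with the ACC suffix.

'river' shows [g] ~ [ɣ] at the end of the stem ([lɛŋag] vs [lɛŋaɣo]).
The stem 'wing' ([milɔɣ], [milɔɣo]) shows [ɣ] unchanged in both environments, so [ɣ] cannot be basic with [g] derived in isolation.
The underlying segment must be /g/; voiced stops become fricatives between vowels, yielding [ɣ] there.
From [luʒig] the stem 'head' is /luʒig/; between vowels this yields [luʒiɣo].

[luʒiɣo]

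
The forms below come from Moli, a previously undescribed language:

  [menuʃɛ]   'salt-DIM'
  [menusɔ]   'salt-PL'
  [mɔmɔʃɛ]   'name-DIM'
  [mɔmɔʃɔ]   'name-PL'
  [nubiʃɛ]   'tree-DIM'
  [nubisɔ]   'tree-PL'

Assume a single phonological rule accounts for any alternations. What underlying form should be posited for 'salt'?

/menus/

'salt' shows [ʃ] ~ [s] at the end of the stem ([menuʃɛ] vs [menusɔ]).
But 'name' keeps [ʃ] in both environments ([mɔmɔʃɛ], [mɔmɔʃɔ]), so there is no rule changing /ʃ/ to [s] before the PL suffix.
The alternation reflects palatalization before a front vowel: /s/ becomes palato-alveolar [ʃ] before a front vowel. /s/ is underlying.
Hence 'salt' is /menus/ underlyingly.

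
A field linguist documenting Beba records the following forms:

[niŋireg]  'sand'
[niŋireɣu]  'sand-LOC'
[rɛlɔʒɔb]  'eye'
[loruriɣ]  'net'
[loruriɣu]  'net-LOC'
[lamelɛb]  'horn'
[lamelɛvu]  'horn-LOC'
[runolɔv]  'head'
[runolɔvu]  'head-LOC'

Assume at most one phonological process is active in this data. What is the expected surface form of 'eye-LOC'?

'horn' shows [b] ~ [v] at the end of the stem ([lamelɛb] vs [lamelɛvu]).
The stem 'head' ([runolɔv], [runolɔvu]) shows [v] unchanged in both environments, so [v] cannot be basic with [b] derived in isolation.
The alternation reflects intervocalic spirantization: voiced stops become fricatives between vowels. /b/ is underlying.
The one attested form of 'eye', [rɛlɔʒɔb], shows underlying /rɛlɔʒɔb/. Applying the same rule between vowels gives [rɛlɔʒɔvu].

[rɛlɔʒɔvu]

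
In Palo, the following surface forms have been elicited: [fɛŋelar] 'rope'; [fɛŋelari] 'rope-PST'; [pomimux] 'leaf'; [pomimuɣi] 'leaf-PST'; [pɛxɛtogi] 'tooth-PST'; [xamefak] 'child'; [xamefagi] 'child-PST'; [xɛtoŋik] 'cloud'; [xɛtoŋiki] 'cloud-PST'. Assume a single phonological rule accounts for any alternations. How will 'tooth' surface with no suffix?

[pɛxɛtok]

'child' shows [k] ~ [g] at the end of the stem ([xamefak] vs [xamefagi]).
The stem 'cloud' ([xɛtoŋik], [xɛtoŋiki]) shows [k] unchanged in both environments, so [k] cannot be basic with [g] derived before the PST suffix.
Therefore /g/ is basic and [k] is derived by word-final obstruent devoicing (voiced obstruents become voiceless word-finally).
The one attested form of 'tooth', [pɛxɛtogi], shows underlying /pɛxɛtog/. Applying the same rule word-finally gives [pɛxɛtok].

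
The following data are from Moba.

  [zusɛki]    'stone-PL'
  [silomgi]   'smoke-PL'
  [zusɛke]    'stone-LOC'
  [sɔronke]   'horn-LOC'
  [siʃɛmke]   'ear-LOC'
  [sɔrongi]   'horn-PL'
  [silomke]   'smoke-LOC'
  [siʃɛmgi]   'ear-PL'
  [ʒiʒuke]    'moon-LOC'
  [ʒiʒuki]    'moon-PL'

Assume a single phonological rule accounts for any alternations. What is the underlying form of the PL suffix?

The PL morpheme has two allomorphs, [-gi] and [-ki].
By contrast the LOC suffix keeps its initial [k] throughout — that segment must be underlying.
So the underlying form is /-gi/, and voiced stops become voiceless after a vowel.

/-gi/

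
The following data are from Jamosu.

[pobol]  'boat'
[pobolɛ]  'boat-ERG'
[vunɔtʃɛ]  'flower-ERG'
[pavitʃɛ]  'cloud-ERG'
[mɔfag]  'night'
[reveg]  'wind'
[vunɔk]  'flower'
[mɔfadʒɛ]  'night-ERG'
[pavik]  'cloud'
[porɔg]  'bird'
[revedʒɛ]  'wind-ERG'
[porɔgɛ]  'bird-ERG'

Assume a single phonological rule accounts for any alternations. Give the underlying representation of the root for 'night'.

The root 'night' surfaces as [mɔfag] and [mɔfadʒɛ], with a stem-final [g] ~ [dʒ] alternation.
The stem 'bird' ([porɔg], [porɔgɛ]) shows [g] unchanged in both environments, so [g] cannot be basic with [dʒ] derived before the ERG suffix.
So /dʒ/ is underlying, and a rule of depalatalization — palato-alveolar /tʃ/ and /dʒ/ become [k] and [g] when no front vowel follows — gives [g].

/mɔfadʒ/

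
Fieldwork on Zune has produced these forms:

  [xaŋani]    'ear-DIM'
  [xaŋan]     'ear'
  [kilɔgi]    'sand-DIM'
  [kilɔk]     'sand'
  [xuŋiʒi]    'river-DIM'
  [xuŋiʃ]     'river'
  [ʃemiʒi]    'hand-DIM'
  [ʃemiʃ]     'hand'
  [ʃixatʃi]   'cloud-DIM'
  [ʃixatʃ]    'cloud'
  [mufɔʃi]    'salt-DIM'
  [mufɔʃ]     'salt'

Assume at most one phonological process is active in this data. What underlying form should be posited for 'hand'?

The stem for 'hand' ends in [ʒ] in [ʃemiʒi] but [ʃ] in [ʃemiʃ].
Compare 'salt', with invariant [ʃ] in [mufɔʃi] and [mufɔʃ]: an analysis with underlying /ʃ/ and a rule producing [ʒ] before the DIM suffix would wrongly predict alternation here too.
Therefore /ʒ/ is basic and [ʃ] is derived by word-final obstruent devoicing (voiced obstruents become voiceless word-finally).

/ʃemiʒ/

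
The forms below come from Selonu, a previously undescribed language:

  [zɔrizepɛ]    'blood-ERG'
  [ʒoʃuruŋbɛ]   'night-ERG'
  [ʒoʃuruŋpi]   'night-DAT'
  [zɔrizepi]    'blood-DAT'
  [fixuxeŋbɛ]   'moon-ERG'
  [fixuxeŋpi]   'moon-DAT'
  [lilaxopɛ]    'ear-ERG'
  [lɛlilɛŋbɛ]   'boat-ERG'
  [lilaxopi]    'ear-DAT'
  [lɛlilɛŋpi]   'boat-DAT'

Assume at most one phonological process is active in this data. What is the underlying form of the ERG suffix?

/-bɛ/

The ERG morpheme has two allomorphs, [-bɛ] and [-pɛ].
By contrast the DAT suffix keeps its initial [p] throughout — that segment must be underlying.
The ERG suffix is therefore /-bɛ/ underlyingly, with post-vocalic devoicing: voiced stops become voiceless after a vowel.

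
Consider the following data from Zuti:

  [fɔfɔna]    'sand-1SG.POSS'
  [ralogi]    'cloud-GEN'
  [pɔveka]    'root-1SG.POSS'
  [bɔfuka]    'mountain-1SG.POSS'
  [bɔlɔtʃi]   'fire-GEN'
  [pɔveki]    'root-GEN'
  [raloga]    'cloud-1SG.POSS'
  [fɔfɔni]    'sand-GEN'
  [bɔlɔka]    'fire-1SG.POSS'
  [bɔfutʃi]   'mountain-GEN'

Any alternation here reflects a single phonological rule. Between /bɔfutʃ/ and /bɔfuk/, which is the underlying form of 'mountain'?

/bɔfutʃ/

The stem for 'mountain' ends in [k] in [bɔfuka] but [tʃ] in [bɔfutʃi].
Compare 'root', with invariant [k] in [pɔveka] and [pɔveki]: an analysis with underlying /k/ and a rule producing [tʃ] before the GEN suffix would wrongly predict alternation here too.
The underlying segment must be /tʃ/; palato-alveolar /tʃ/ becomes [k] when no front vowel follows, yielding [k] there.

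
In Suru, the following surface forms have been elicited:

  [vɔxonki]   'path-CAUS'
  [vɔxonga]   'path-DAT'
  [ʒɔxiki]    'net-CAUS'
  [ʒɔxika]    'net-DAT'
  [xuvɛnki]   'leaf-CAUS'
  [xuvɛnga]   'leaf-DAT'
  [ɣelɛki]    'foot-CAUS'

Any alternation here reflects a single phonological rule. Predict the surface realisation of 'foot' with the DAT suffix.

[ɣelɛka]

The DAT suffix surfaces as [-ga] and [-ka], depending on the final segment of the stem.
By contrast the CAUS suffix keeps its initial [k] throughout — that segment must be underlying.
The DAT suffix is therefore /-ga/ underlyingly, with post-vocalic devoicing: voiced stops become voiceless after a vowel.
After 'foot', which ends in a vowel, the suffix surfaces as [-ka], giving [ɣelɛka].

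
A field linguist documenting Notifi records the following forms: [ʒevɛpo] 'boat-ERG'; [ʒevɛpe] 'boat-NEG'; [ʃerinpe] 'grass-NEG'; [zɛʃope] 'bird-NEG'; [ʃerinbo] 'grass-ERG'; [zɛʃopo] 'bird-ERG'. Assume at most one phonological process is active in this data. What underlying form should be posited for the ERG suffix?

The ERG morpheme has two allomorphs, [-bo] and [-po].
By contrast the NEG suffix keeps its initial [p] throughout — that segment must be underlying.
So the underlying form is /-bo/, and voiced stops become voiceless after a vowel.

/-bo/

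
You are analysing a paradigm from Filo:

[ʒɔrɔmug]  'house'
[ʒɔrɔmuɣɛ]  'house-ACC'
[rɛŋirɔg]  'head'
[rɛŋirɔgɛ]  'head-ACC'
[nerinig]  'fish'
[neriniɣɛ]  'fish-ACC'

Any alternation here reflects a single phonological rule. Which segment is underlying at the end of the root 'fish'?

/ɣ/

The root 'fish' surfaces as [nerinig] and [neriniɣɛ], with a stem-final [g] ~ [ɣ] alternation.
The stem 'head' ([rɛŋirɔg], [rɛŋirɔgɛ]) shows [g] unchanged in both environments, so [g] cannot be basic with [ɣ] derived before the ACC suffix.
The underlying segment must be /ɣ/; voiced fricatives become stops word-finally, yielding [g] there.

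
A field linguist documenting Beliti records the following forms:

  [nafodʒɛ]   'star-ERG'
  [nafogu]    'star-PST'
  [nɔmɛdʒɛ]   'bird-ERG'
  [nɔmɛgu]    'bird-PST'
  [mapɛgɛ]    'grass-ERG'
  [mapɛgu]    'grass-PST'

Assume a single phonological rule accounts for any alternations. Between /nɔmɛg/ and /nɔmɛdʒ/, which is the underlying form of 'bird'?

/nɔmɛdʒ/

'bird' shows [dʒ] ~ [g] at the end of the stem ([nɔmɛdʒɛ] vs [nɔmɛgu]).
But 'grass' keeps [g] in both environments ([mapɛgɛ], [mapɛgu]), so there is no rule changing /g/ to [dʒ] before the ERG suffix.
The alternation reflects depalatalization: palato-alveolar /dʒ/ becomes [g] when no front vowel follows. /dʒ/ is underlying.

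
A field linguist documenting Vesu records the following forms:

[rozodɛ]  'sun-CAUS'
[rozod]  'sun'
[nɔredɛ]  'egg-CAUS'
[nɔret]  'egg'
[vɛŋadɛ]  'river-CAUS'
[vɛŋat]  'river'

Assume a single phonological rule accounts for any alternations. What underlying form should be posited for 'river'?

The stem for 'river' ends in [d] in [vɛŋadɛ] but [t] in [vɛŋat].
But 'sun' keeps [d] in both environments ([rozodɛ], [rozod]), so there is no rule changing /d/ to [t] in isolation.
The underlying segment must be /t/; voiceless stops become voiced between vowels, yielding [d] there.
The underlying form of 'river' is therefore /vɛŋat/.

/vɛŋat/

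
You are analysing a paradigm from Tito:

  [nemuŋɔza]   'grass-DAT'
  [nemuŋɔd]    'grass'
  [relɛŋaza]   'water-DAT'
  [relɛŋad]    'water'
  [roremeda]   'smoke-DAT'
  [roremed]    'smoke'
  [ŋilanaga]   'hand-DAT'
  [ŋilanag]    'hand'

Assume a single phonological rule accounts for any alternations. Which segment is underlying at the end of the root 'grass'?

In [nemuŋɔza] and [nemuŋɔd] the final segment of 'grass' alternates: [z] ~ [d].
But 'smoke' keeps [d] in both environments ([roremeda], [roremed]), so there is no rule changing /d/ to [z] before the DAT suffix.
The alternation reflects word-final hardening: voiced fricatives become stops word-finally. /z/ is underlying.

/z/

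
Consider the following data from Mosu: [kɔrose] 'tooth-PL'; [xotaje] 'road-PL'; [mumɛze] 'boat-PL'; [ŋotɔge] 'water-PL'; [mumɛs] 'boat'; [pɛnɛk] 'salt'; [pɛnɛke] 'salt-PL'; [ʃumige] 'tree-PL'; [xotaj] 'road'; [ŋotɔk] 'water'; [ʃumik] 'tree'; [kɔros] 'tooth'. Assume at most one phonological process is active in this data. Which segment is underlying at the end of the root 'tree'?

/g/

The stem for 'tree' ends in [g] in [ʃumige] but [k] in [ʃumik].
Compare 'salt', with invariant [k] in [pɛnɛke] and [pɛnɛk]: an analysis with underlying /k/ and a rule producing [g] before the PL suffix would wrongly predict alternation here too.
The underlying segment must be /g/; voiced obstruents become voiceless word-finally, yielding [k] there.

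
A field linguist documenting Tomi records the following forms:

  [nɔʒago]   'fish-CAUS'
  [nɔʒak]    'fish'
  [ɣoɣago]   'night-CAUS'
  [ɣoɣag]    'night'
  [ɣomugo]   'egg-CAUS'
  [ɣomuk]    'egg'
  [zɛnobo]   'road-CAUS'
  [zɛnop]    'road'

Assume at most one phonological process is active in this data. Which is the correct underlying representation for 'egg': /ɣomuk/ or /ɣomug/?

The stem for 'egg' ends in [g] in [ɣomugo] but [k] in [ɣomuk].
But 'night' keeps [g] in both environments ([ɣoɣago], [ɣoɣag]), so there is no rule changing /g/ to [k] in isolation.
So /k/ is underlying, and a rule of intervocalic voicing — voiceless stops become voiced between vowels — gives [g].

/ɣomuk/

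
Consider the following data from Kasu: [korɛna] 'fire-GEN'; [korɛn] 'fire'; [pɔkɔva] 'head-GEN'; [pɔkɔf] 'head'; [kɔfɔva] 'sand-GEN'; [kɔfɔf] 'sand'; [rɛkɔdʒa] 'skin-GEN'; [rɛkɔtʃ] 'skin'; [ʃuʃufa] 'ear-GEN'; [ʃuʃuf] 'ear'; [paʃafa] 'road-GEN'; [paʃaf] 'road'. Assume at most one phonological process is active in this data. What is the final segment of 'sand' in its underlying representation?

In [kɔfɔva] and [kɔfɔf] the final segment of 'sand' alternates: [v] ~ [f].
Compare 'road', with invariant [f] in [paʃafa] and [paʃaf]: an analysis with underlying /f/ and a rule producing [v] before the GEN suffix would wrongly predict alternation here too.
So /v/ is underlying, and a rule of word-final obstruent devoicing — voiced obstruents become voiceless word-finally — gives [f].

/v/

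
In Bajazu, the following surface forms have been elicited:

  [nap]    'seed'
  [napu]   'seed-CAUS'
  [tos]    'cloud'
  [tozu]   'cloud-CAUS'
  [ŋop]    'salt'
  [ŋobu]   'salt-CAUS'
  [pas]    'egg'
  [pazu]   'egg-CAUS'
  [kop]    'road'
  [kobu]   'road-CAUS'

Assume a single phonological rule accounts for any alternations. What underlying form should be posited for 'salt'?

'salt' shows [p] ~ [b] at the end of the stem ([ŋop] vs [ŋobu]).
If /p/ were underlying and a rule turned it into [b] before the CAUS suffix, 'seed' would also alternate; but it has [p] in both [nap] and [napu].
Therefore /b/ is basic and [p] is derived by word-final obstruent devoicing (voiced obstruents become voiceless word-finally).

/ŋob/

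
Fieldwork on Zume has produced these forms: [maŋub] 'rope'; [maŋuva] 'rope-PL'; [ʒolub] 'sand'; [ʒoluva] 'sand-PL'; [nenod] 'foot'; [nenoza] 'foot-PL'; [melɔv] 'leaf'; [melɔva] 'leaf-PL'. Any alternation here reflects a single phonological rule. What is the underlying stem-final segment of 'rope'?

'rope' shows [b] ~ [v] at the end of the stem ([maŋub] vs [maŋuva]).
Compare 'leaf', with invariant [v] in [melɔv] and [melɔva]: an analysis with underlying /v/ and a rule producing [b] in isolation would wrongly predict alternation here too.
Therefore /b/ is basic and [v] is derived by intervocalic spirantization (voiced stops become fricatives between vowels).

/b/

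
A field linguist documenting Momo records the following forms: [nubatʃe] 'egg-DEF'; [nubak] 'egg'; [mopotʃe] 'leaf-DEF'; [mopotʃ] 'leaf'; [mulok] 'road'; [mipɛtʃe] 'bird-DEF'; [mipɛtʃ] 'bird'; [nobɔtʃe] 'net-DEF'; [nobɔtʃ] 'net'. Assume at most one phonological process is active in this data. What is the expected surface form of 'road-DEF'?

[mulotʃe]

The stem for 'egg' ends in [tʃ] in [nubatʃe] but [k] in [nubak].
Compare 'leaf', with invariant [tʃ] in [mopotʃe] and [mopotʃ]: an analysis with underlying /tʃ/ and a rule producing [k] in isolation would wrongly predict alternation here too.
The underlying segment must be /k/; /k/ becomes palato-alveolar [tʃ] before a front vowel, yielding [tʃ] there.
From [mulok] the stem 'road' is /mulok/; before a front vowel this yields [mulotʃe].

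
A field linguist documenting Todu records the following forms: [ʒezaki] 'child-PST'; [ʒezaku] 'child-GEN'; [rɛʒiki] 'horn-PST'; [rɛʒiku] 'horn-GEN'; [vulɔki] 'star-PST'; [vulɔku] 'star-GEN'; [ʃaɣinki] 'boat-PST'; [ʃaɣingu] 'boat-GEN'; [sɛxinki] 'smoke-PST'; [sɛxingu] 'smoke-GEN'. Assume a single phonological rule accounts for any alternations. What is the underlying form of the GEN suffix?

/-gu/

The GEN suffix surfaces as [-gu] and [-ku], depending on the final segment of the stem.
By contrast the PST suffix keeps its initial [k] throughout — that segment must be underlying.
The GEN suffix is therefore /-gu/ underlyingly, with post-vocalic devoicing: voiced stops become voiceless after a vowel.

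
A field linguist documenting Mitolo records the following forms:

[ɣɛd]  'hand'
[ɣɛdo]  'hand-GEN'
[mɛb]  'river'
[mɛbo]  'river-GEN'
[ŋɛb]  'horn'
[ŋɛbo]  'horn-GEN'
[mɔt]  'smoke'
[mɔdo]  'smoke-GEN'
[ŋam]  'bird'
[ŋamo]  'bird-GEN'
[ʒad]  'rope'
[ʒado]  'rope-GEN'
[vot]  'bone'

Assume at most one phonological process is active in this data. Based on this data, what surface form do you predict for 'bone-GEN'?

[vodo]

'smoke' shows [t] ~ [d] at the end of the stem ([mɔt] vs [mɔdo]).
The stem 'hand' ([ɣɛd], [ɣɛdo]) shows [d] unchanged in both environments, so [d] cannot be basic with [t] derived in isolation.
The alternation reflects intervocalic voicing: voiceless stops become voiced between vowels. /t/ is underlying.
The one attested form of 'bone', [vot], shows underlying /vot/. Applying the same rule between vowels gives [vodo].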